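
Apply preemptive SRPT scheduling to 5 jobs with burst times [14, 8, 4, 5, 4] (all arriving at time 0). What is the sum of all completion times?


Since all jobs arrive at t=0, SRPT equals SPT ordering.
SPT order: [4, 4, 5, 8, 14]
Completion times:
  Job 1: p=4, C=4
  Job 2: p=4, C=8
  Job 3: p=5, C=13
  Job 4: p=8, C=21
  Job 5: p=14, C=35
Total completion time = 4 + 8 + 13 + 21 + 35 = 81

81


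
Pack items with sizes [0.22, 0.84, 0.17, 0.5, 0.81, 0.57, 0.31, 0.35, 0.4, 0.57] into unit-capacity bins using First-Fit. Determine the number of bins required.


Place items sequentially using First-Fit:
  Item 0.22 -> new Bin 1
  Item 0.84 -> new Bin 2
  Item 0.17 -> Bin 1 (now 0.39)
  Item 0.5 -> Bin 1 (now 0.89)
  Item 0.81 -> new Bin 3
  Item 0.57 -> new Bin 4
  Item 0.31 -> Bin 4 (now 0.88)
  Item 0.35 -> new Bin 5
  Item 0.4 -> Bin 5 (now 0.75)
  Item 0.57 -> new Bin 6
Total bins used = 6

6


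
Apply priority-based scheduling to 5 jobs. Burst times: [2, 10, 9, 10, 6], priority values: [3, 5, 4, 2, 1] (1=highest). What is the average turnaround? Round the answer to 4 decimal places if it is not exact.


Sort by priority (ascending = highest first):
Order: [(1, 6), (2, 10), (3, 2), (4, 9), (5, 10)]
Completion times:
  Priority 1, burst=6, C=6
  Priority 2, burst=10, C=16
  Priority 3, burst=2, C=18
  Priority 4, burst=9, C=27
  Priority 5, burst=10, C=37
Average turnaround = 104/5 = 20.8

20.8


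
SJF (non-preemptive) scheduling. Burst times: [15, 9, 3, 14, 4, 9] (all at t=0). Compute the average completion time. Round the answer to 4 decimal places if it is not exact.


SJF order (ascending): [3, 4, 9, 9, 14, 15]
Completion times:
  Job 1: burst=3, C=3
  Job 2: burst=4, C=7
  Job 3: burst=9, C=16
  Job 4: burst=9, C=25
  Job 5: burst=14, C=39
  Job 6: burst=15, C=54
Average completion = 144/6 = 24.0

24.0


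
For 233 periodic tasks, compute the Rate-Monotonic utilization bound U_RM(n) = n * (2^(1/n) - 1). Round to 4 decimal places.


Compute 2^(1/233) = 1.0029793100
Subtract 1: 1.0029793100 - 1 = 0.0029793100
Multiply by n: 233 * 0.0029793100 = 0.6941792300
Round to 4 dp: 0.6942

0.6942


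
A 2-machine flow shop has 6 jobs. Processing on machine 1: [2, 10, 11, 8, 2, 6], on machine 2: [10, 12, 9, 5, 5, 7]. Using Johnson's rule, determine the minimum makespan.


Apply Johnson's rule:
  Group 1 (a <= b): [(1, 2, 10), (5, 2, 5), (6, 6, 7), (2, 10, 12)]
  Group 2 (a > b): [(3, 11, 9), (4, 8, 5)]
Optimal job order: [1, 5, 6, 2, 3, 4]
Schedule:
  Job 1: M1 done at 2, M2 done at 12
  Job 5: M1 done at 4, M2 done at 17
  Job 6: M1 done at 10, M2 done at 24
  Job 2: M1 done at 20, M2 done at 36
  Job 3: M1 done at 31, M2 done at 45
  Job 4: M1 done at 39, M2 done at 50
Makespan = 50

50


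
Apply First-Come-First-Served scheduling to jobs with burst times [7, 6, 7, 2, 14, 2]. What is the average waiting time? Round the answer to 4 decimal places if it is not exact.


FCFS order (as given): [7, 6, 7, 2, 14, 2]
Waiting times:
  Job 1: wait = 0
  Job 2: wait = 7
  Job 3: wait = 13
  Job 4: wait = 20
  Job 5: wait = 22
  Job 6: wait = 36
Sum of waiting times = 98
Average waiting time = 98/6 = 16.3333

16.3333


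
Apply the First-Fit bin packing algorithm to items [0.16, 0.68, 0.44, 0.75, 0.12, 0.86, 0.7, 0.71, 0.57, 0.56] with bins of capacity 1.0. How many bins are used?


Place items sequentially using First-Fit:
  Item 0.16 -> new Bin 1
  Item 0.68 -> Bin 1 (now 0.84)
  Item 0.44 -> new Bin 2
  Item 0.75 -> new Bin 3
  Item 0.12 -> Bin 1 (now 0.96)
  Item 0.86 -> new Bin 4
  Item 0.7 -> new Bin 5
  Item 0.71 -> new Bin 6
  Item 0.57 -> new Bin 7
  Item 0.56 -> Bin 2 (now 1.0)
Total bins used = 7

7


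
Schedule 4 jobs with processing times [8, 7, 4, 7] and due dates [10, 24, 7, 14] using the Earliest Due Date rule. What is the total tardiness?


Sort by due date (EDD order): [(4, 7), (8, 10), (7, 14), (7, 24)]
Compute completion times and tardiness:
  Job 1: p=4, d=7, C=4, tardiness=max(0,4-7)=0
  Job 2: p=8, d=10, C=12, tardiness=max(0,12-10)=2
  Job 3: p=7, d=14, C=19, tardiness=max(0,19-14)=5
  Job 4: p=7, d=24, C=26, tardiness=max(0,26-24)=2
Total tardiness = 9

9


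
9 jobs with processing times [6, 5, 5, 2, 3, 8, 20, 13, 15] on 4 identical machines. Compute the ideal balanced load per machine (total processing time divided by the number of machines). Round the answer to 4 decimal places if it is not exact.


Total processing time = 6 + 5 + 5 + 2 + 3 + 8 + 20 + 13 + 15 = 77
Number of machines = 4
Ideal balanced load = 77 / 4 = 19.25

19.25


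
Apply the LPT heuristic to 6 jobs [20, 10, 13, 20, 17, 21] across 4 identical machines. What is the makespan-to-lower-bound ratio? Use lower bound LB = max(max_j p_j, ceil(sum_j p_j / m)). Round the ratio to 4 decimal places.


LPT order: [21, 20, 20, 17, 13, 10]
Machine loads after assignment: [21, 30, 20, 30]
LPT makespan = 30
Lower bound = max(max_job, ceil(total/4)) = max(21, 26) = 26
Ratio = 30 / 26 = 1.1538

1.1538


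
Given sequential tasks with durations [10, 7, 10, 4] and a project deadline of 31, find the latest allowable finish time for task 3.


LF(activity 3) = deadline - sum of successor durations
Successors: activities 4 through 4 with durations [4]
Sum of successor durations = 4
LF = 31 - 4 = 27

27


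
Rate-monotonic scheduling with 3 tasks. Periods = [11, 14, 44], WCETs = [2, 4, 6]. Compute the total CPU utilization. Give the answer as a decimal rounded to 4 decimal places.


Compute individual utilizations (exact fractions):
  Task 1: C/T = 2/11 (approx. 0.1818)
  Task 2: C/T = 4/14 = 2/7 (approx. 0.2857)
  Task 3: C/T = 6/44 = 3/22 (approx. 0.1364)
Total utilization U = 2/11 + 2/7 + 3/22 = 93/154
Rounded to 4 decimal places: U = 0.6039
RM (Liu & Layland) bound for 3 tasks = 0.779763; compare with U = 93/154 (approx. 0.603896)
U <= bound, so schedulable by RM sufficient condition.

0.6039


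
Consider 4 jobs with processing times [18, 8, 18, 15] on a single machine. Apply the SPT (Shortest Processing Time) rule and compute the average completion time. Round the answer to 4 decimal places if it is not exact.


Sort jobs by processing time (SPT order): [8, 15, 18, 18]
Compute completion times sequentially:
  Job 1: processing = 8, completes at 8
  Job 2: processing = 15, completes at 23
  Job 3: processing = 18, completes at 41
  Job 4: processing = 18, completes at 59
Sum of completion times = 131
Average completion time = 131/4 = 32.75

32.75


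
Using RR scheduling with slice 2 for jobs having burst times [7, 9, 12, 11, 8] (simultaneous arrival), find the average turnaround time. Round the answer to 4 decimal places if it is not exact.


Time quantum = 2
Execution trace:
  J1 runs 2 units, time = 2
  J2 runs 2 units, time = 4
  J3 runs 2 units, time = 6
  J4 runs 2 units, time = 8
  J5 runs 2 units, time = 10
  J1 runs 2 units, time = 12
  J2 runs 2 units, time = 14
  J3 runs 2 units, time = 16
  J4 runs 2 units, time = 18
  J5 runs 2 units, time = 20
  J1 runs 2 units, time = 22
  J2 runs 2 units, time = 24
  J3 runs 2 units, time = 26
  J4 runs 2 units, time = 28
  J5 runs 2 units, time = 30
  J1 runs 1 units, time = 31
  J2 runs 2 units, time = 33
  J3 runs 2 units, time = 35
  J4 runs 2 units, time = 37
  J5 runs 2 units, time = 39
  J2 runs 1 units, time = 40
  J3 runs 2 units, time = 42
  J4 runs 2 units, time = 44
  J3 runs 2 units, time = 46
  J4 runs 1 units, time = 47
Finish times: [31, 40, 46, 47, 39]
Average turnaround = 203/5 = 40.6

40.6


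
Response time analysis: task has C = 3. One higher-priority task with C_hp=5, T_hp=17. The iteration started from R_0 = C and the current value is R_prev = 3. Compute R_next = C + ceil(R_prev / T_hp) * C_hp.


R_next = C + ceil(R_prev / T_hp) * C_hp
ceil(3 / 17) = ceil(0.1765) = 1
Interference = 1 * 5 = 5
R_next = 3 + 5 = 8

8


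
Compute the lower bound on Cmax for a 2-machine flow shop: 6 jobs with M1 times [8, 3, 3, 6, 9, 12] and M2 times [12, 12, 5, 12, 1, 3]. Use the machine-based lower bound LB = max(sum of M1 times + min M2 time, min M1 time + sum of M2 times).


LB1 = sum(M1 times) + min(M2 times) = 41 + 1 = 42
LB2 = min(M1 times) + sum(M2 times) = 3 + 45 = 48
Lower bound = max(LB1, LB2) = max(42, 48) = 48

48


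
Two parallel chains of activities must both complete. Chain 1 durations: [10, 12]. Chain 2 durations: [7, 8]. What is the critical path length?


Path A total = 10 + 12 = 22
Path B total = 7 + 8 = 15
Critical path = longest path = max(22, 15) = 22

22


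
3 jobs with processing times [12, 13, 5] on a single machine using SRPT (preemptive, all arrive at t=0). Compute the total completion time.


Since all jobs arrive at t=0, SRPT equals SPT ordering.
SPT order: [5, 12, 13]
Completion times:
  Job 1: p=5, C=5
  Job 2: p=12, C=17
  Job 3: p=13, C=30
Total completion time = 5 + 17 + 30 = 52

52


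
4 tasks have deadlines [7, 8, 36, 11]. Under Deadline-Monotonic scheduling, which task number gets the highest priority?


Sort tasks by relative deadline (ascending):
  Task 1: deadline = 7
  Task 2: deadline = 8
  Task 4: deadline = 11
  Task 3: deadline = 36
Priority order (highest first): [1, 2, 4, 3]
Highest priority task = 1

1


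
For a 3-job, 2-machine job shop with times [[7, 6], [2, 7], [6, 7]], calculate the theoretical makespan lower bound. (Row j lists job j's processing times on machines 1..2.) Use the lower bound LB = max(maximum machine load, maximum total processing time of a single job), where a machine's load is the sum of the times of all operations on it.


Machine loads:
  Machine 1: 7 + 2 + 6 = 15
  Machine 2: 6 + 7 + 7 = 20
Max machine load = 20
Job totals:
  Job 1: 13
  Job 2: 9
  Job 3: 13
Max job total = 13
Lower bound = max(20, 13) = 20

20


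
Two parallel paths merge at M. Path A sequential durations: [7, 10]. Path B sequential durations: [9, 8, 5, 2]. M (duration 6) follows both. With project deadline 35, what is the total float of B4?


Forward pass: ES(B4) = sum of predecessors on chain B = 22
EF = ES + duration = 22 + 2 = 24
Backward pass: LF(M) = deadline = 35; LS(M) = 35 - 6 = 29
LF(B4) = LS(M) - sum(successors on chain B) = 29 - 0 = 29
LS = LF - duration = 29 - 2 = 27
Total float = LS - ES = 27 - 22 = 5

5


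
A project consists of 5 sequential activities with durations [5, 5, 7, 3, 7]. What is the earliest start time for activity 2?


Activity 2 starts after activities 1 through 1 complete.
Predecessor durations: [5]
ES = 5 = 5

5


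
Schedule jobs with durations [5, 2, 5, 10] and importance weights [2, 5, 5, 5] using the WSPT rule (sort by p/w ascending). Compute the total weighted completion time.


Compute p/w ratios and sort ascending (WSPT): [(2, 5), (5, 5), (10, 5), (5, 2)]
Compute weighted completion times:
  Job (p=2,w=5): C=2, w*C=5*2=10
  Job (p=5,w=5): C=7, w*C=5*7=35
  Job (p=10,w=5): C=17, w*C=5*17=85
  Job (p=5,w=2): C=22, w*C=2*22=44
Total weighted completion time = 174

174


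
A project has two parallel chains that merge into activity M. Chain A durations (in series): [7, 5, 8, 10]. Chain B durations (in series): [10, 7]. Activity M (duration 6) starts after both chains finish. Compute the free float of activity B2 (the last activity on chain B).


ES(B2) = sum of predecessors on chain B = 10
EF(B2) = ES + duration = 10 + 7 = 17
Successor of B2 is M. ES(M) = max(sum(A), sum(B)) = max(30, 17) = 30
Free float = ES(successor) - EF(current) = 30 - 17 = 13

13


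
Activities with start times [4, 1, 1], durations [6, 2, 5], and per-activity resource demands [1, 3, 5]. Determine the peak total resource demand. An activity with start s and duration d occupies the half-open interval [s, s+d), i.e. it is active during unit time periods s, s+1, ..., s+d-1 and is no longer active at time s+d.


Each activity i is active on [start_i, start_i + duration_i).
Compute total resource usage per time slot:
  t=0: active resources = [], total = 0
  t=1: active resources = [3, 5], total = 8
  t=2: active resources = [3, 5], total = 8
  t=3: active resources = [5], total = 5
  t=4: active resources = [1, 5], total = 6
  t=5: active resources = [1, 5], total = 6
  t=6: active resources = [1], total = 1
  t=7: active resources = [1], total = 1
  t=8: active resources = [1], total = 1
  t=9: active resources = [1], total = 1
Peak resource demand = 8

8


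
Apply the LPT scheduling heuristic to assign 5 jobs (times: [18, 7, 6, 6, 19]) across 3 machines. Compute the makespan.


Sort jobs in decreasing order (LPT): [19, 18, 7, 6, 6]
Assign each job to the least loaded machine:
  Machine 1: jobs [19], load = 19
  Machine 2: jobs [18], load = 18
  Machine 3: jobs [7, 6, 6], load = 19
Makespan = max load = 19

19


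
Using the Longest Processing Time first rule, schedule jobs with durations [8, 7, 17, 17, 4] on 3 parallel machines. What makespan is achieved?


Sort jobs in decreasing order (LPT): [17, 17, 8, 7, 4]
Assign each job to the least loaded machine:
  Machine 1: jobs [17], load = 17
  Machine 2: jobs [17], load = 17
  Machine 3: jobs [8, 7, 4], load = 19
Makespan = max load = 19

19


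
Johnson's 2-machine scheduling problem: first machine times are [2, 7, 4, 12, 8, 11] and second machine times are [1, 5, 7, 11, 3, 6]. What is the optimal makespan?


Apply Johnson's rule:
  Group 1 (a <= b): [(3, 4, 7)]
  Group 2 (a > b): [(4, 12, 11), (6, 11, 6), (2, 7, 5), (5, 8, 3), (1, 2, 1)]
Optimal job order: [3, 4, 6, 2, 5, 1]
Schedule:
  Job 3: M1 done at 4, M2 done at 11
  Job 4: M1 done at 16, M2 done at 27
  Job 6: M1 done at 27, M2 done at 33
  Job 2: M1 done at 34, M2 done at 39
  Job 5: M1 done at 42, M2 done at 45
  Job 1: M1 done at 44, M2 done at 46
Makespan = 46

46


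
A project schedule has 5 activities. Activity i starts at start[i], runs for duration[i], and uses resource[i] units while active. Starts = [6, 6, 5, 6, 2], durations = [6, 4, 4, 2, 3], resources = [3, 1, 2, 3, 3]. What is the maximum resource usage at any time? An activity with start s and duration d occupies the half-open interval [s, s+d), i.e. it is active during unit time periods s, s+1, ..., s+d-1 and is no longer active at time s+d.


Each activity i is active on [start_i, start_i + duration_i).
Compute total resource usage per time slot:
  t=0: active resources = [], total = 0
  t=1: active resources = [], total = 0
  t=2: active resources = [3], total = 3
  t=3: active resources = [3], total = 3
  t=4: active resources = [3], total = 3
  t=5: active resources = [2], total = 2
  t=6: active resources = [3, 1, 2, 3], total = 9
  t=7: active resources = [3, 1, 2, 3], total = 9
  t=8: active resources = [3, 1, 2], total = 6
  t=9: active resources = [3, 1], total = 4
  t=10: active resources = [3], total = 3
  t=11: active resources = [3], total = 3
Peak resource demand = 9

9


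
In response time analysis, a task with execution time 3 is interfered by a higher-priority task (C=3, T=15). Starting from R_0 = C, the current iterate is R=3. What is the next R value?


R_next = C + ceil(R_prev / T_hp) * C_hp
ceil(3 / 15) = ceil(0.2) = 1
Interference = 1 * 3 = 3
R_next = 3 + 3 = 6

6


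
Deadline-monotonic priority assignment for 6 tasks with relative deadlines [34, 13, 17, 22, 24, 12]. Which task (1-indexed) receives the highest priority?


Sort tasks by relative deadline (ascending):
  Task 6: deadline = 12
  Task 2: deadline = 13
  Task 3: deadline = 17
  Task 4: deadline = 22
  Task 5: deadline = 24
  Task 1: deadline = 34
Priority order (highest first): [6, 2, 3, 4, 5, 1]
Highest priority task = 6

6


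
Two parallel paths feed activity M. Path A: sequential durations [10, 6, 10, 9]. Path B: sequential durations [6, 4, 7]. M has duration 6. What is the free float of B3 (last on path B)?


ES(B3) = sum of predecessors on chain B = 10
EF(B3) = ES + duration = 10 + 7 = 17
Successor of B3 is M. ES(M) = max(sum(A), sum(B)) = max(35, 17) = 35
Free float = ES(successor) - EF(current) = 35 - 17 = 18

18


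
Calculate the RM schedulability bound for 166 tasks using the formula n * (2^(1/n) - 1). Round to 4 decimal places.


Compute 2^(1/166) = 1.0041843153
Subtract 1: 1.0041843153 - 1 = 0.0041843153
Multiply by n: 166 * 0.0041843153 = 0.6945963398
Round to 4 dp: 0.6946

0.6946


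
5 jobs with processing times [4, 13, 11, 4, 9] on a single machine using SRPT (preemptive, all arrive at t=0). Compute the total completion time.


Since all jobs arrive at t=0, SRPT equals SPT ordering.
SPT order: [4, 4, 9, 11, 13]
Completion times:
  Job 1: p=4, C=4
  Job 2: p=4, C=8
  Job 3: p=9, C=17
  Job 4: p=11, C=28
  Job 5: p=13, C=41
Total completion time = 4 + 8 + 17 + 28 + 41 = 98

98


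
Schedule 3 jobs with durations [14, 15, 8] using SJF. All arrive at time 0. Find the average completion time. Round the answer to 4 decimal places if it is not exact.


SJF order (ascending): [8, 14, 15]
Completion times:
  Job 1: burst=8, C=8
  Job 2: burst=14, C=22
  Job 3: burst=15, C=37
Average completion = 67/3 = 22.3333

22.3333


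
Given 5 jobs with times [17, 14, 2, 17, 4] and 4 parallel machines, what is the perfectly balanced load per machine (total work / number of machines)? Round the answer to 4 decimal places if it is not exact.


Total processing time = 17 + 14 + 2 + 17 + 4 = 54
Number of machines = 4
Ideal balanced load = 54 / 4 = 13.5

13.5


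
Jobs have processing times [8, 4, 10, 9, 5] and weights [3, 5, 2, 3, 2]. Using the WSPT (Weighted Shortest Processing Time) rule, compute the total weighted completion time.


Compute p/w ratios and sort ascending (WSPT): [(4, 5), (5, 2), (8, 3), (9, 3), (10, 2)]
Compute weighted completion times:
  Job (p=4,w=5): C=4, w*C=5*4=20
  Job (p=5,w=2): C=9, w*C=2*9=18
  Job (p=8,w=3): C=17, w*C=3*17=51
  Job (p=9,w=3): C=26, w*C=3*26=78
  Job (p=10,w=2): C=36, w*C=2*36=72
Total weighted completion time = 239

239


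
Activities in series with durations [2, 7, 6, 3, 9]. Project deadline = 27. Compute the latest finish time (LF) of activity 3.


LF(activity 3) = deadline - sum of successor durations
Successors: activities 4 through 5 with durations [3, 9]
Sum of successor durations = 12
LF = 27 - 12 = 15

15


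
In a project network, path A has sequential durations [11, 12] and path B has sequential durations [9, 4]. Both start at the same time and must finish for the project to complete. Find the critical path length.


Path A total = 11 + 12 = 23
Path B total = 9 + 4 = 13
Critical path = longest path = max(23, 13) = 23

23


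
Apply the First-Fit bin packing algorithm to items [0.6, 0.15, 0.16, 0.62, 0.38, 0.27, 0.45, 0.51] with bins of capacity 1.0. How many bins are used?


Place items sequentially using First-Fit:
  Item 0.6 -> new Bin 1
  Item 0.15 -> Bin 1 (now 0.75)
  Item 0.16 -> Bin 1 (now 0.91)
  Item 0.62 -> new Bin 2
  Item 0.38 -> Bin 2 (now 1.0)
  Item 0.27 -> new Bin 3
  Item 0.45 -> Bin 3 (now 0.72)
  Item 0.51 -> new Bin 4
Total bins used = 4

4


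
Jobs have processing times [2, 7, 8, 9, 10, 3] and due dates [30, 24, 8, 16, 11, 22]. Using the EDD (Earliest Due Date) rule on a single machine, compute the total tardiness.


Sort by due date (EDD order): [(8, 8), (10, 11), (9, 16), (3, 22), (7, 24), (2, 30)]
Compute completion times and tardiness:
  Job 1: p=8, d=8, C=8, tardiness=max(0,8-8)=0
  Job 2: p=10, d=11, C=18, tardiness=max(0,18-11)=7
  Job 3: p=9, d=16, C=27, tardiness=max(0,27-16)=11
  Job 4: p=3, d=22, C=30, tardiness=max(0,30-22)=8
  Job 5: p=7, d=24, C=37, tardiness=max(0,37-24)=13
  Job 6: p=2, d=30, C=39, tardiness=max(0,39-30)=9
Total tardiness = 48

48


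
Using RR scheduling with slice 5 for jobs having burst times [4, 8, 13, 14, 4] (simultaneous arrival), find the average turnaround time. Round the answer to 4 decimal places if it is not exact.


Time quantum = 5
Execution trace:
  J1 runs 4 units, time = 4
  J2 runs 5 units, time = 9
  J3 runs 5 units, time = 14
  J4 runs 5 units, time = 19
  J5 runs 4 units, time = 23
  J2 runs 3 units, time = 26
  J3 runs 5 units, time = 31
  J4 runs 5 units, time = 36
  J3 runs 3 units, time = 39
  J4 runs 4 units, time = 43
Finish times: [4, 26, 39, 43, 23]
Average turnaround = 135/5 = 27.0

27.0


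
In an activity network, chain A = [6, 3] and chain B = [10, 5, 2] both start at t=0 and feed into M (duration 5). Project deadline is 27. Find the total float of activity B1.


Forward pass: ES(B1) = sum of predecessors on chain B = 0
EF = ES + duration = 0 + 10 = 10
Backward pass: LF(M) = deadline = 27; LS(M) = 27 - 5 = 22
LF(B1) = LS(M) - sum(successors on chain B) = 22 - 7 = 15
LS = LF - duration = 15 - 10 = 5
Total float = LS - ES = 5 - 0 = 5

5


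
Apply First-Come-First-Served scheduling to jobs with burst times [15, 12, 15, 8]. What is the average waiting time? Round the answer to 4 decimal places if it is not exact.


FCFS order (as given): [15, 12, 15, 8]
Waiting times:
  Job 1: wait = 0
  Job 2: wait = 15
  Job 3: wait = 27
  Job 4: wait = 42
Sum of waiting times = 84
Average waiting time = 84/4 = 21.0

21.0


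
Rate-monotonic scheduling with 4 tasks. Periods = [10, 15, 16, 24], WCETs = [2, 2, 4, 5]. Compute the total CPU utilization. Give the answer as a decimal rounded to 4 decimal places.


Compute individual utilizations (exact fractions):
  Task 1: C/T = 2/10 = 1/5 (approx. 0.2)
  Task 2: C/T = 2/15 (approx. 0.1333)
  Task 3: C/T = 4/16 = 1/4 (approx. 0.25)
  Task 4: C/T = 5/24 (approx. 0.2083)
Total utilization U = 1/5 + 2/15 + 1/4 + 5/24 = 19/24
Rounded to 4 decimal places: U = 0.7917
RM (Liu & Layland) bound for 4 tasks = 0.756828; compare with U = 19/24 (approx. 0.791667)
bound < U <= 1, so the RM sufficient condition is not met (inconclusive; an exact test such as response-time analysis is needed).

0.7917


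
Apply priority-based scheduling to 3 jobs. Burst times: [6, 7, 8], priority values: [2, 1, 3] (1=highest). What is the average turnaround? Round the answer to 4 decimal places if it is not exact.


Sort by priority (ascending = highest first):
Order: [(1, 7), (2, 6), (3, 8)]
Completion times:
  Priority 1, burst=7, C=7
  Priority 2, burst=6, C=13
  Priority 3, burst=8, C=21
Average turnaround = 41/3 = 13.6667

13.6667


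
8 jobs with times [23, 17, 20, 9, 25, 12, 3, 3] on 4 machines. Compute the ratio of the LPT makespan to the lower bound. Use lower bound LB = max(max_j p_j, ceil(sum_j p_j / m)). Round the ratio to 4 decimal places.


LPT order: [25, 23, 20, 17, 12, 9, 3, 3]
Machine loads after assignment: [28, 26, 29, 29]
LPT makespan = 29
Lower bound = max(max_job, ceil(total/4)) = max(25, 28) = 28
Ratio = 29 / 28 = 1.0357

1.0357


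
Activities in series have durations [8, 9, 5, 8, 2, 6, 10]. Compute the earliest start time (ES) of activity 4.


Activity 4 starts after activities 1 through 3 complete.
Predecessor durations: [8, 9, 5]
ES = 8 + 9 + 5 = 22

22


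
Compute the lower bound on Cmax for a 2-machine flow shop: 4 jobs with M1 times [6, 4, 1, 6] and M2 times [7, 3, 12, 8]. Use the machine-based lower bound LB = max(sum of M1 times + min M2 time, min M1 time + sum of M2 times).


LB1 = sum(M1 times) + min(M2 times) = 17 + 3 = 20
LB2 = min(M1 times) + sum(M2 times) = 1 + 30 = 31
Lower bound = max(LB1, LB2) = max(20, 31) = 31

31


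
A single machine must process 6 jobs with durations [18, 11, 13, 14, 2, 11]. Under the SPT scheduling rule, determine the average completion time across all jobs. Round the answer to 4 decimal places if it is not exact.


Sort jobs by processing time (SPT order): [2, 11, 11, 13, 14, 18]
Compute completion times sequentially:
  Job 1: processing = 2, completes at 2
  Job 2: processing = 11, completes at 13
  Job 3: processing = 11, completes at 24
  Job 4: processing = 13, completes at 37
  Job 5: processing = 14, completes at 51
  Job 6: processing = 18, completes at 69
Sum of completion times = 196
Average completion time = 196/6 = 32.6667

32.6667


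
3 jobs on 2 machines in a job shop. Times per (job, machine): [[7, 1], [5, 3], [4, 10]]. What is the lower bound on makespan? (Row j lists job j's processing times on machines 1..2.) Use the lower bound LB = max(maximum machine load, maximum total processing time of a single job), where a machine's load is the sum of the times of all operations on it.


Machine loads:
  Machine 1: 7 + 5 + 4 = 16
  Machine 2: 1 + 3 + 10 = 14
Max machine load = 16
Job totals:
  Job 1: 8
  Job 2: 8
  Job 3: 14
Max job total = 14
Lower bound = max(16, 14) = 16

16


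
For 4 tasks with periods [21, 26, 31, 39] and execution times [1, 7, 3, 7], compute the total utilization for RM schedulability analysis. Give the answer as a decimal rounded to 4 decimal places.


Compute individual utilizations (exact fractions):
  Task 1: C/T = 1/21 (approx. 0.0476)
  Task 2: C/T = 7/26 (approx. 0.2692)
  Task 3: C/T = 3/31 (approx. 0.0968)
  Task 4: C/T = 7/39 (approx. 0.1795)
Total utilization U = 1/21 + 7/26 + 3/31 + 7/39 = 10039/16926
Rounded to 4 decimal places: U = 0.5931
RM (Liu & Layland) bound for 4 tasks = 0.756828; compare with U = 10039/16926 (approx. 0.593111)
U <= bound, so schedulable by RM sufficient condition.

0.5931


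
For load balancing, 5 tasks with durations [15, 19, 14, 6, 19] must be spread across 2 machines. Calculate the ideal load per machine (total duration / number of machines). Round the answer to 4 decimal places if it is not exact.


Total processing time = 15 + 19 + 14 + 6 + 19 = 73
Number of machines = 2
Ideal balanced load = 73 / 2 = 36.5

36.5


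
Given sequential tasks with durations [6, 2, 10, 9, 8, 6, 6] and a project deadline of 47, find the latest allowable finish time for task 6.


LF(activity 6) = deadline - sum of successor durations
Successors: activities 7 through 7 with durations [6]
Sum of successor durations = 6
LF = 47 - 6 = 41

41


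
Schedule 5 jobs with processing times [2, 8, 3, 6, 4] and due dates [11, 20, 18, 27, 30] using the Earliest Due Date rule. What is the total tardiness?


Sort by due date (EDD order): [(2, 11), (3, 18), (8, 20), (6, 27), (4, 30)]
Compute completion times and tardiness:
  Job 1: p=2, d=11, C=2, tardiness=max(0,2-11)=0
  Job 2: p=3, d=18, C=5, tardiness=max(0,5-18)=0
  Job 3: p=8, d=20, C=13, tardiness=max(0,13-20)=0
  Job 4: p=6, d=27, C=19, tardiness=max(0,19-27)=0
  Job 5: p=4, d=30, C=23, tardiness=max(0,23-30)=0
Total tardiness = 0

0


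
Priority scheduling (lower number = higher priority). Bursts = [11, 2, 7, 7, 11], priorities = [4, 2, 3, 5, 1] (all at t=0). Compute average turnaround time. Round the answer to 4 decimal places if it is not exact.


Sort by priority (ascending = highest first):
Order: [(1, 11), (2, 2), (3, 7), (4, 11), (5, 7)]
Completion times:
  Priority 1, burst=11, C=11
  Priority 2, burst=2, C=13
  Priority 3, burst=7, C=20
  Priority 4, burst=11, C=31
  Priority 5, burst=7, C=38
Average turnaround = 113/5 = 22.6

22.6


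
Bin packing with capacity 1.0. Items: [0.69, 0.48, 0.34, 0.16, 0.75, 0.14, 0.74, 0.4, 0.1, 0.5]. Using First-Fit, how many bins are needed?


Place items sequentially using First-Fit:
  Item 0.69 -> new Bin 1
  Item 0.48 -> new Bin 2
  Item 0.34 -> Bin 2 (now 0.82)
  Item 0.16 -> Bin 1 (now 0.85)
  Item 0.75 -> new Bin 3
  Item 0.14 -> Bin 1 (now 0.99)
  Item 0.74 -> new Bin 4
  Item 0.4 -> new Bin 5
  Item 0.1 -> Bin 2 (now 0.92)
  Item 0.5 -> Bin 5 (now 0.9)
Total bins used = 5

5


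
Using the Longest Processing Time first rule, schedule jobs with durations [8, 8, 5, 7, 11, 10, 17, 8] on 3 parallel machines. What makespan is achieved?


Sort jobs in decreasing order (LPT): [17, 11, 10, 8, 8, 8, 7, 5]
Assign each job to the least loaded machine:
  Machine 1: jobs [17, 8], load = 25
  Machine 2: jobs [11, 8, 5], load = 24
  Machine 3: jobs [10, 8, 7], load = 25
Makespan = max load = 25

25


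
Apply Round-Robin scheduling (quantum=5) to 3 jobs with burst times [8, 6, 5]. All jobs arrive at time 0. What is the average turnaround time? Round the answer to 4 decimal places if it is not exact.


Time quantum = 5
Execution trace:
  J1 runs 5 units, time = 5
  J2 runs 5 units, time = 10
  J3 runs 5 units, time = 15
  J1 runs 3 units, time = 18
  J2 runs 1 units, time = 19
Finish times: [18, 19, 15]
Average turnaround = 52/3 = 17.3333

17.3333


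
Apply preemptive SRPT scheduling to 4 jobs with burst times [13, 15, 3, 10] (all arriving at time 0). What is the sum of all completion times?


Since all jobs arrive at t=0, SRPT equals SPT ordering.
SPT order: [3, 10, 13, 15]
Completion times:
  Job 1: p=3, C=3
  Job 2: p=10, C=13
  Job 3: p=13, C=26
  Job 4: p=15, C=41
Total completion time = 3 + 13 + 26 + 41 = 83

83


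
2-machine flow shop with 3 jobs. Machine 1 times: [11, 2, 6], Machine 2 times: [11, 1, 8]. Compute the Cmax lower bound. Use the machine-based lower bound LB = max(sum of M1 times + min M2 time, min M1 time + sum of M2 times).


LB1 = sum(M1 times) + min(M2 times) = 19 + 1 = 20
LB2 = min(M1 times) + sum(M2 times) = 2 + 20 = 22
Lower bound = max(LB1, LB2) = max(20, 22) = 22

22


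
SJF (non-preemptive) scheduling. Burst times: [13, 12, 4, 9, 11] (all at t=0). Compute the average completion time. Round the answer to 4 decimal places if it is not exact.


SJF order (ascending): [4, 9, 11, 12, 13]
Completion times:
  Job 1: burst=4, C=4
  Job 2: burst=9, C=13
  Job 3: burst=11, C=24
  Job 4: burst=12, C=36
  Job 5: burst=13, C=49
Average completion = 126/5 = 25.2

25.2


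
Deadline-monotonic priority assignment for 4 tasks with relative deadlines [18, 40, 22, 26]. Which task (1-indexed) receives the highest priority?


Sort tasks by relative deadline (ascending):
  Task 1: deadline = 18
  Task 3: deadline = 22
  Task 4: deadline = 26
  Task 2: deadline = 40
Priority order (highest first): [1, 3, 4, 2]
Highest priority task = 1

1


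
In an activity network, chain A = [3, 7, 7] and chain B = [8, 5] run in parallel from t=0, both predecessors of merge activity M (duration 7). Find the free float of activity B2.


ES(B2) = sum of predecessors on chain B = 8
EF(B2) = ES + duration = 8 + 5 = 13
Successor of B2 is M. ES(M) = max(sum(A), sum(B)) = max(17, 13) = 17
Free float = ES(successor) - EF(current) = 17 - 13 = 4

4


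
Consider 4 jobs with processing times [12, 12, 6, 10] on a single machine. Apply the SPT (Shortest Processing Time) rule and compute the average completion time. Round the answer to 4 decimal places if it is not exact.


Sort jobs by processing time (SPT order): [6, 10, 12, 12]
Compute completion times sequentially:
  Job 1: processing = 6, completes at 6
  Job 2: processing = 10, completes at 16
  Job 3: processing = 12, completes at 28
  Job 4: processing = 12, completes at 40
Sum of completion times = 90
Average completion time = 90/4 = 22.5

22.5


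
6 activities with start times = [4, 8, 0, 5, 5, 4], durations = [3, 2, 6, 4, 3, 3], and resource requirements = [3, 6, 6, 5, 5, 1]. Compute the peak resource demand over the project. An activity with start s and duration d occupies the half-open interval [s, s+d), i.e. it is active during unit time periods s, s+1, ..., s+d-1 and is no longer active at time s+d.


Each activity i is active on [start_i, start_i + duration_i).
Compute total resource usage per time slot:
  t=0: active resources = [6], total = 6
  t=1: active resources = [6], total = 6
  t=2: active resources = [6], total = 6
  t=3: active resources = [6], total = 6
  t=4: active resources = [3, 6, 1], total = 10
  t=5: active resources = [3, 6, 5, 5, 1], total = 20
  t=6: active resources = [3, 5, 5, 1], total = 14
  t=7: active resources = [5, 5], total = 10
  t=8: active resources = [6, 5], total = 11
  t=9: active resources = [6], total = 6
Peak resource demand = 20

20


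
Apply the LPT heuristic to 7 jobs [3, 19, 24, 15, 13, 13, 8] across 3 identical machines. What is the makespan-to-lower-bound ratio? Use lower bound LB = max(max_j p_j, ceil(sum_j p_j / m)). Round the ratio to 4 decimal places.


LPT order: [24, 19, 15, 13, 13, 8, 3]
Machine loads after assignment: [32, 32, 31]
LPT makespan = 32
Lower bound = max(max_job, ceil(total/3)) = max(24, 32) = 32
Ratio = 32 / 32 = 1.0

1.0


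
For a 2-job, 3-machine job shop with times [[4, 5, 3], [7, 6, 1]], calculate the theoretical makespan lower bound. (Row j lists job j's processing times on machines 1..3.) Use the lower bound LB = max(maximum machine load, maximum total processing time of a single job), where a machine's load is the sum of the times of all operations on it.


Machine loads:
  Machine 1: 4 + 7 = 11
  Machine 2: 5 + 6 = 11
  Machine 3: 3 + 1 = 4
Max machine load = 11
Job totals:
  Job 1: 12
  Job 2: 14
Max job total = 14
Lower bound = max(11, 14) = 14

14


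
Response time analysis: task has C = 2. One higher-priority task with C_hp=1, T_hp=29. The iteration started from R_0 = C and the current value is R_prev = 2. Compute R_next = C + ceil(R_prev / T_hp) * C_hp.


R_next = C + ceil(R_prev / T_hp) * C_hp
ceil(2 / 29) = ceil(0.069) = 1
Interference = 1 * 1 = 1
R_next = 2 + 1 = 3

3


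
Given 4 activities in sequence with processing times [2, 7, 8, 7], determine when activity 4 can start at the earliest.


Activity 4 starts after activities 1 through 3 complete.
Predecessor durations: [2, 7, 8]
ES = 2 + 7 + 8 = 17

17


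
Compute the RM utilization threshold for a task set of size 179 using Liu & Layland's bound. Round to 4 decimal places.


Compute 2^(1/179) = 1.0038798378
Subtract 1: 1.0038798378 - 1 = 0.0038798378
Multiply by n: 179 * 0.0038798378 = 0.6944909662
Round to 4 dp: 0.6945

0.6945


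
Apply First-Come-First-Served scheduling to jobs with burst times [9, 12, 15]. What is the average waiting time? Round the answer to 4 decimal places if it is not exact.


FCFS order (as given): [9, 12, 15]
Waiting times:
  Job 1: wait = 0
  Job 2: wait = 9
  Job 3: wait = 21
Sum of waiting times = 30
Average waiting time = 30/3 = 10.0

10.0


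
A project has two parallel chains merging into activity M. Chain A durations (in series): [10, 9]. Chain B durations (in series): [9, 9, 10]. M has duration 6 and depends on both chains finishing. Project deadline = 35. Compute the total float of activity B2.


Forward pass: ES(B2) = sum of predecessors on chain B = 9
EF = ES + duration = 9 + 9 = 18
Backward pass: LF(M) = deadline = 35; LS(M) = 35 - 6 = 29
LF(B2) = LS(M) - sum(successors on chain B) = 29 - 10 = 19
LS = LF - duration = 19 - 9 = 10
Total float = LS - ES = 10 - 9 = 1

1


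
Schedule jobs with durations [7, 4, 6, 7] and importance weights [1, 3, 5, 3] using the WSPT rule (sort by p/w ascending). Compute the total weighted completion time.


Compute p/w ratios and sort ascending (WSPT): [(6, 5), (4, 3), (7, 3), (7, 1)]
Compute weighted completion times:
  Job (p=6,w=5): C=6, w*C=5*6=30
  Job (p=4,w=3): C=10, w*C=3*10=30
  Job (p=7,w=3): C=17, w*C=3*17=51
  Job (p=7,w=1): C=24, w*C=1*24=24
Total weighted completion time = 135

135


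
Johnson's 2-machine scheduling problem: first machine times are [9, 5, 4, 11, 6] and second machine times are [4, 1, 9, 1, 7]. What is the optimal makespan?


Apply Johnson's rule:
  Group 1 (a <= b): [(3, 4, 9), (5, 6, 7)]
  Group 2 (a > b): [(1, 9, 4), (2, 5, 1), (4, 11, 1)]
Optimal job order: [3, 5, 1, 2, 4]
Schedule:
  Job 3: M1 done at 4, M2 done at 13
  Job 5: M1 done at 10, M2 done at 20
  Job 1: M1 done at 19, M2 done at 24
  Job 2: M1 done at 24, M2 done at 25
  Job 4: M1 done at 35, M2 done at 36
Makespan = 36

36


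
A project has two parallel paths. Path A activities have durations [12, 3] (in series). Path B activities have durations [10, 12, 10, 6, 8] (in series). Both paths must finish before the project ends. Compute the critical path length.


Path A total = 12 + 3 = 15
Path B total = 10 + 12 + 10 + 6 + 8 = 46
Critical path = longest path = max(15, 46) = 46

46


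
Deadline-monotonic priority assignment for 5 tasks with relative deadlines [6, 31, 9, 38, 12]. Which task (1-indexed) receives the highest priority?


Sort tasks by relative deadline (ascending):
  Task 1: deadline = 6
  Task 3: deadline = 9
  Task 5: deadline = 12
  Task 2: deadline = 31
  Task 4: deadline = 38
Priority order (highest first): [1, 3, 5, 2, 4]
Highest priority task = 1

1


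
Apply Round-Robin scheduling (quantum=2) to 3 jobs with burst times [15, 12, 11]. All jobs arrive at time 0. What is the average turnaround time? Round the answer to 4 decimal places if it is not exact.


Time quantum = 2
Execution trace:
  J1 runs 2 units, time = 2
  J2 runs 2 units, time = 4
  J3 runs 2 units, time = 6
  J1 runs 2 units, time = 8
  J2 runs 2 units, time = 10
  J3 runs 2 units, time = 12
  J1 runs 2 units, time = 14
  J2 runs 2 units, time = 16
  J3 runs 2 units, time = 18
  J1 runs 2 units, time = 20
  J2 runs 2 units, time = 22
  J3 runs 2 units, time = 24
  J1 runs 2 units, time = 26
  J2 runs 2 units, time = 28
  J3 runs 2 units, time = 30
  J1 runs 2 units, time = 32
  J2 runs 2 units, time = 34
  J3 runs 1 units, time = 35
  J1 runs 2 units, time = 37
  J1 runs 1 units, time = 38
Finish times: [38, 34, 35]
Average turnaround = 107/3 = 35.6667

35.6667


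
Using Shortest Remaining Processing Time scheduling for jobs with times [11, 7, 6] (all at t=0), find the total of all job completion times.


Since all jobs arrive at t=0, SRPT equals SPT ordering.
SPT order: [6, 7, 11]
Completion times:
  Job 1: p=6, C=6
  Job 2: p=7, C=13
  Job 3: p=11, C=24
Total completion time = 6 + 13 + 24 = 43

43


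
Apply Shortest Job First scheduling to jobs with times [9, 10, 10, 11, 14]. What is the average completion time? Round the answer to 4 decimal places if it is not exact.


SJF order (ascending): [9, 10, 10, 11, 14]
Completion times:
  Job 1: burst=9, C=9
  Job 2: burst=10, C=19
  Job 3: burst=10, C=29
  Job 4: burst=11, C=40
  Job 5: burst=14, C=54
Average completion = 151/5 = 30.2

30.2


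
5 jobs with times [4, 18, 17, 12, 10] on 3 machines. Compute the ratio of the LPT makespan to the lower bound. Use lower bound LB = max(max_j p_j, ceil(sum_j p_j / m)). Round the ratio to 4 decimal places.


LPT order: [18, 17, 12, 10, 4]
Machine loads after assignment: [18, 21, 22]
LPT makespan = 22
Lower bound = max(max_job, ceil(total/3)) = max(18, 21) = 21
Ratio = 22 / 21 = 1.0476

1.0476


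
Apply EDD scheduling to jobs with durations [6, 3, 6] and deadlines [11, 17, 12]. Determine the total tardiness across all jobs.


Sort by due date (EDD order): [(6, 11), (6, 12), (3, 17)]
Compute completion times and tardiness:
  Job 1: p=6, d=11, C=6, tardiness=max(0,6-11)=0
  Job 2: p=6, d=12, C=12, tardiness=max(0,12-12)=0
  Job 3: p=3, d=17, C=15, tardiness=max(0,15-17)=0
Total tardiness = 0

0


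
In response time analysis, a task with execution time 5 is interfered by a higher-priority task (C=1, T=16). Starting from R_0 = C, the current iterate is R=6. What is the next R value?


R_next = C + ceil(R_prev / T_hp) * C_hp
ceil(6 / 16) = ceil(0.375) = 1
Interference = 1 * 1 = 1
R_next = 5 + 1 = 6
R_next = R_prev, so the iteration has converged (response time = 6).

6


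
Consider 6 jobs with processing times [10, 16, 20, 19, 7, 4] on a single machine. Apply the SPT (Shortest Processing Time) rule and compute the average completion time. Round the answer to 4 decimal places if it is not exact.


Sort jobs by processing time (SPT order): [4, 7, 10, 16, 19, 20]
Compute completion times sequentially:
  Job 1: processing = 4, completes at 4
  Job 2: processing = 7, completes at 11
  Job 3: processing = 10, completes at 21
  Job 4: processing = 16, completes at 37
  Job 5: processing = 19, completes at 56
  Job 6: processing = 20, completes at 76
Sum of completion times = 205
Average completion time = 205/6 = 34.1667

34.1667


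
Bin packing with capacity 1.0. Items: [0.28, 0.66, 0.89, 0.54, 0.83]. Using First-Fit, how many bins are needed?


Place items sequentially using First-Fit:
  Item 0.28 -> new Bin 1
  Item 0.66 -> Bin 1 (now 0.94)
  Item 0.89 -> new Bin 2
  Item 0.54 -> new Bin 3
  Item 0.83 -> new Bin 4
Total bins used = 4

4


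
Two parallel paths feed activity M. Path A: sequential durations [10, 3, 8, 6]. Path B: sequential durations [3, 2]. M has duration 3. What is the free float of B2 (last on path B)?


ES(B2) = sum of predecessors on chain B = 3
EF(B2) = ES + duration = 3 + 2 = 5
Successor of B2 is M. ES(M) = max(sum(A), sum(B)) = max(27, 5) = 27
Free float = ES(successor) - EF(current) = 27 - 5 = 22

22
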